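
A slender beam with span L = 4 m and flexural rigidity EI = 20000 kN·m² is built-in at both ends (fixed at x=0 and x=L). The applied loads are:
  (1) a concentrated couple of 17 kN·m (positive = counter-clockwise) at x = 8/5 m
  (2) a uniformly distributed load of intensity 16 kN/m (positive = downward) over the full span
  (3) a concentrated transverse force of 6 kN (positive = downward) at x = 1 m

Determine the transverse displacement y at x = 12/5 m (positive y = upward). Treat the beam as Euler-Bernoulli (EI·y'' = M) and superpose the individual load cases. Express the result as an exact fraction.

y(12/5) = -6129/15625000 m

Load 1 — applied couple M₀=17 kN·m at a=8/5 m (b=L-a=12/5):
  y_1 = (R_Ax³/6 - M_Ax²/2 - M₀(x-a)²/2)/EI  [x>a] with R_A=153/25, M_A=51/25 = ((153/25)·(12/5)³/6 - (51/25)·(12/5)²/2 - 17·((12/5)-(8/5))²/2)/20000 = 272/1953125 m
Load 2 — uniform load w=16 kN/m over full span:
  y_2 = -wx²(L-x)²/(24EI) = -16·(12/5)²·(4-(12/5))²/(24·20000) = -192/390625 m
Load 3 — point force P=6 kN at a=1 m (b=L-a=3):
  y_3 = -Pa²(L-x)²(3bL-(3b+a)(L-x))/(6L³EI)  [x>a] = -6·1²·(4-(12/5))²·(3·3·4-(3·3+1)·(4-(12/5)))/(6·4³·20000) = -1/25000 m
Superposition: y = Σ y_i = -6129/15625000 m ≈ -0.000392 m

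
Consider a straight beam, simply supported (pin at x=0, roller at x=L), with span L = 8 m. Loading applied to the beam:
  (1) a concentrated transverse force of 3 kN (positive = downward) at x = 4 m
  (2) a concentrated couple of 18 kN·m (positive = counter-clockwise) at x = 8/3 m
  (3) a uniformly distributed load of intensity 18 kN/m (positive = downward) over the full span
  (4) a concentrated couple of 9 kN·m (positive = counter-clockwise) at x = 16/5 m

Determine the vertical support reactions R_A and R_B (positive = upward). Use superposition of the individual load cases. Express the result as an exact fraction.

Load 1 — point force P=3 kN at a=4 m (b=L-a=4):
  R_A = Pb/L = 3·4/8 = 3/2 kN
  R_B = Pa/L = 3·4/8 = 3/2 kN
Load 2 — applied couple M₀=18 kN·m at a=8/3 m (b=L-a=16/3):
  R_A = M₀/L = 18/8 = 9/4 kN
  R_B = -M₀/L = -18/8 = -9/4 kN
Load 3 — uniform load w=18 kN/m over full span:
  R_A = wL/2 = 18·8/2 = 72 kN
  R_B = wL/2 = 18·8/2 = 72 kN
Load 4 — applied couple M₀=9 kN·m at a=16/5 m (b=L-a=24/5):
  R_A = M₀/L = 9/8 kN
  R_B = -M₀/L = -9/8 kN
Superposition: R_A = 615/8 kN, R_B = 561/8 kN

R_A = 615/8 kN, R_B = 561/8 kN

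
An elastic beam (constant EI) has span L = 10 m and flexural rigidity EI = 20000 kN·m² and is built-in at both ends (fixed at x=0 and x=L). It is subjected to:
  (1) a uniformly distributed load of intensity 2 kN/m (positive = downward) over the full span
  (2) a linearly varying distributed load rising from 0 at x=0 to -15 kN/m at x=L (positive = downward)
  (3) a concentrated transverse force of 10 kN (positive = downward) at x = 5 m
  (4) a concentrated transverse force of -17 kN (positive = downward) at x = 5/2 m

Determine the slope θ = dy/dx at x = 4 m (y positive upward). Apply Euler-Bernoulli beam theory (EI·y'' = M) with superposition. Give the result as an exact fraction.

Load 1 — uniform load w=2 kN/m over full span:
  θ_1 = -wx(L-x)(L-2x)/(12EI) = -2·4·(10-4)·(10-2·4)/(12·20000) = -1/2500 rad
Load 2 — triangular load w₀=-15 kN/m (0→w₀ over full span):
  θ_2 = -w₀(2x(L-x)(L-2x)(x+2L)+x²(L-x)²)/(120LEI) = -(-15)·(2·4·(10-4)·(10-2·4)·(4+2·10)+4²·(10-4)²)/(120·10·20000) = 9/5000 rad
Load 3 — point force P=10 kN at a=5 m (b=L-a=5):
  θ_3 = -Pb²x(2aL-(3a+b)x)/(2L³EI)  [x≤a] = -10·5²·4·(2·5·10-(3·5+5)·4)/(2·10³·20000) = -1/2000 rad
Load 4 — point force P=-17 kN at a=5/2 m (b=L-a=15/2):
  θ_4 = Pa²(L-x)(2bL-(3b+a)(L-x))/(2L³EI)  [x>a] = (-17)·(5/2)²·(10-4)·(2·(15/2)·10-(3·(15/2)+(5/2))·(10-4))/(2·10³·20000) = 0 rad
Superposition: θ = Σ θ_i = 9/10000 rad ≈ 0.000900 rad

θ(4) = 9/10000 rad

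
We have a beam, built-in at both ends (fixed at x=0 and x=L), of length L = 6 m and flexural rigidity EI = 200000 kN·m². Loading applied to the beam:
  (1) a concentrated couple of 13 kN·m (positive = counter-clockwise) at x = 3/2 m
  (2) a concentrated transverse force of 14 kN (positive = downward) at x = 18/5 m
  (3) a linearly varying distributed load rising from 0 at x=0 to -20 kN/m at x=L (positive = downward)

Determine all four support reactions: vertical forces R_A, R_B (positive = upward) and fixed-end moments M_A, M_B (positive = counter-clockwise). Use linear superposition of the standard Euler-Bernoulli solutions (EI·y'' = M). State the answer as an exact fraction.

R_A = -21269/2000 kN, M_A = -36747/2000 kN·m, R_B = -70731/2000 kN, M_B = 55933/2000 kN·m

Load 1 — applied couple M₀=13 kN·m at a=3/2 m (b=L-a=9/2):
  R_A = 6M₀ab/L³ = 6·13·(3/2)·(9/2)/6³ = 39/16 kN
  M_A = M₀b(2a-b)/L² = 13·(9/2)·(2·(3/2)-(9/2))/6² = -39/16 kN·m
  R_B = -6M₀ab/L³ = -6·13·(3/2)·(9/2)/6³ = -39/16 kN
  M_B = M₀a(2b-a)/L² = 13·(3/2)·(2·(9/2)-(3/2))/6² = 65/16 kN·m
Load 2 — point force P=14 kN at a=18/5 m (b=L-a=12/5):
  R_A = Pb²(3a+b)/L³ = 14·(12/5)²·(3·(18/5)+(12/5))/6³ = 616/125 kN
  M_A = Pab²/L² = 14·(18/5)·(12/5)²/6² = 1008/125 kN·m
  R_B = Pa²(a+3b)/L³ = 14·(18/5)²·((18/5)+3·(12/5))/6³ = 1134/125 kN
  M_B = -Pa²b/L² = -14·(18/5)²·(12/5)/6² = -1512/125 kN·m
Load 3 — triangular load w₀=-20 kN/m (0→w₀ over full span):
  R_A = 3w₀L/20 = 3·(-20)·6/20 = -18 kN
  M_A = w₀L²/30 = (-20)·6²/30 = -24 kN·m
  R_B = 7w₀L/20 = 7·(-20)·6/20 = -42 kN
  M_B = -w₀L²/20 = -(-20)·6²/20 = 36 kN·m
Superposition: R_A = -21269/2000 kN, M_A = -36747/2000 kN·m, R_B = -70731/2000 kN, M_B = 55933/2000 kN·m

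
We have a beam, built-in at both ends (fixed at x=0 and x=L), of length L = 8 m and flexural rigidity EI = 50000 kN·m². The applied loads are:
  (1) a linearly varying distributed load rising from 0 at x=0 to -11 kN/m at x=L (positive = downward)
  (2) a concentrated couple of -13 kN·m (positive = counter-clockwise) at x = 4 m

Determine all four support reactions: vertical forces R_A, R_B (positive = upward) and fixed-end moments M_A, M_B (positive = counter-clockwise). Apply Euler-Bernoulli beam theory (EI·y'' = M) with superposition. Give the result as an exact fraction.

R_A = -1251/80 kN, M_A = -1603/60 kN·m, R_B = -2269/80 kN, M_B = 639/20 kN·m

Load 1 — triangular load w₀=-11 kN/m (0→w₀ over full span):
  R_A = 3w₀L/20 = 3·(-11)·8/20 = -66/5 kN
  M_A = w₀L²/30 = (-11)·8²/30 = -352/15 kN·m
  R_B = 7w₀L/20 = 7·(-11)·8/20 = -154/5 kN
  M_B = -w₀L²/20 = -(-11)·8²/20 = 176/5 kN·m
Load 2 — applied couple M₀=-13 kN·m at a=4 m (b=L-a=4):
  R_A = 6M₀ab/L³ = 6·(-13)·4·4/8³ = -39/16 kN
  M_A = M₀b(2a-b)/L² = (-13)·4·(2·4-4)/8² = -13/4 kN·m
  R_B = -6M₀ab/L³ = -6·(-13)·4·4/8³ = 39/16 kN
  M_B = M₀a(2b-a)/L² = (-13)·4·(2·4-4)/8² = -13/4 kN·m
Superposition: R_A = -1251/80 kN, M_A = -1603/60 kN·m, R_B = -2269/80 kN, M_B = 639/20 kN·m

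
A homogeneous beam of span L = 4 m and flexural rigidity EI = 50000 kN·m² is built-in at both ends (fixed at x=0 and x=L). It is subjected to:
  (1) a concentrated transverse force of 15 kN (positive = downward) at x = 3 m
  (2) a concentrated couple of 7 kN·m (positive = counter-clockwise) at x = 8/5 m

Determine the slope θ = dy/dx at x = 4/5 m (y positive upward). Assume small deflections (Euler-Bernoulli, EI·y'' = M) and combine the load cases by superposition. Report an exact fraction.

θ(4/5) = -1707/62500000 rad

Load 1 — point force P=15 kN at a=3 m (b=L-a=1):
  θ_1 = -Pb²x(2aL-(3a+b)x)/(2L³EI)  [x≤a] = -15·1²·(4/5)·(2·3·4-(3·3+1)·(4/5))/(2·4³·50000) = -3/100000 rad
Load 2 — applied couple M₀=7 kN·m at a=8/5 m (b=L-a=12/5):
  θ_2 = (R_Ax²/2 - M_Ax)/EI  [x≤a] with R_A=63/25, M_A=21/25 = ((63/25)·(4/5)²/2 - (21/25)·(4/5))/50000 = 21/7812500 rad
Superposition: θ = Σ θ_i = -1707/62500000 rad ≈ -0.000027 rad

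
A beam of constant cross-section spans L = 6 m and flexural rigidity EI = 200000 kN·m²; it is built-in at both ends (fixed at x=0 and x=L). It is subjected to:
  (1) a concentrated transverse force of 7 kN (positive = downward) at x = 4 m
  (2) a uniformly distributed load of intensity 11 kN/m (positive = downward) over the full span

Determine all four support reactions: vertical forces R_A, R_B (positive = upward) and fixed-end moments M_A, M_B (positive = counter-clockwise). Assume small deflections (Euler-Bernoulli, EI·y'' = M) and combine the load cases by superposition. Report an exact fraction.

Load 1 — point force P=7 kN at a=4 m (b=L-a=2):
  R_A = Pb²(3a+b)/L³ = 7·2²·(3·4+2)/6³ = 49/27 kN
  M_A = Pab²/L² = 7·4·2²/6² = 28/9 kN·m
  R_B = Pa²(a+3b)/L³ = 7·4²·(4+3·2)/6³ = 140/27 kN
  M_B = -Pa²b/L² = -7·4²·2/6² = -56/9 kN·m
Load 2 — uniform load w=11 kN/m over full span:
  R_A = wL/2 = 11·6/2 = 33 kN
  M_A = wL²/12 = 11·6²/12 = 33 kN·m
  R_B = wL/2 = 11·6/2 = 33 kN
  M_B = -wL²/12 = -11·6²/12 = -33 kN·m
Superposition: R_A = 940/27 kN, M_A = 325/9 kN·m, R_B = 1031/27 kN, M_B = -353/9 kN·m

R_A = 940/27 kN, M_A = 325/9 kN·m, R_B = 1031/27 kN, M_B = -353/9 kN·m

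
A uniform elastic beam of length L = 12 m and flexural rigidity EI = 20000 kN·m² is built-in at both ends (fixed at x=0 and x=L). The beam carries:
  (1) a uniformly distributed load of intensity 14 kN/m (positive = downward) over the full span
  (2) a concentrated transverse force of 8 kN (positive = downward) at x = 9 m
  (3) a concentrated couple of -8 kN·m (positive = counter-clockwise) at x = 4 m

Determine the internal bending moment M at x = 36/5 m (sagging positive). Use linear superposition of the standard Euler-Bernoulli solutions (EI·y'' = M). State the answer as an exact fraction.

Load 1 — uniform load w=14 kN/m over full span:
  M_1 = wLx/2 - wL²/12 - wx²/2 = 14·12·(36/5)/2 - 14·12²/12 - 14·(36/5)²/2 = 1848/25 kN·m
Load 2 — point force P=8 kN at a=9 m (b=L-a=3):
  M_2 = Pb²(3a+b)x/L³ - Pab²/L²  [x≤a] = 8·3²·(3·9+3)·(36/5)/12³ - 8·9·3²/12² = 9/2 kN·m
Load 3 — applied couple M₀=-8 kN·m at a=4 m (b=L-a=8):
  M_3 = R_Ax - M_A - M₀  [x>a] with R_A=-8/9, M_A=0 = (-8/9)·(36/5) - 0 - (-8) = 8/5 kN·m
Superposition: M = Σ M_i = 4001/50 kN·m ≈ 80.020000 kN·m

M(36/5) = 4001/50 kN·m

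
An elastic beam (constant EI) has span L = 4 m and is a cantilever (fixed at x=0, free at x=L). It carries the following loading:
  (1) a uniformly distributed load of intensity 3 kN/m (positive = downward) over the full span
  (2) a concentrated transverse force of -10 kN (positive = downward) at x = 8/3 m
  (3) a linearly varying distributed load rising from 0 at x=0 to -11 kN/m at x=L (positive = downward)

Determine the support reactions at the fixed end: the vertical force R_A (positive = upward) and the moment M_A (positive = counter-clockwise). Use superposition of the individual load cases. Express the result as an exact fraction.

R_A = -20 kN, M_A = -184/3 kN·m

Load 1 — uniform load w=3 kN/m over full span:
  R_A = wL = 3·4 = 12 kN
  M_A = wL²/2 = 3·4²/2 = 24 kN·m
Load 2 — point force P=-10 kN at a=8/3 m (b=L-a=4/3):
  R_A = P = (-10) = -10 kN
  M_A = Pa = (-10)·(8/3) = -80/3 kN·m
Load 3 — triangular load w₀=-11 kN/m (0→w₀ over full span):
  R_A = w₀L/2 = (-11)·4/2 = -22 kN
  M_A = w₀L²/3 = (-11)·4²/3 = -176/3 kN·m
Superposition: R_A = -20 kN, M_A = -184/3 kN·m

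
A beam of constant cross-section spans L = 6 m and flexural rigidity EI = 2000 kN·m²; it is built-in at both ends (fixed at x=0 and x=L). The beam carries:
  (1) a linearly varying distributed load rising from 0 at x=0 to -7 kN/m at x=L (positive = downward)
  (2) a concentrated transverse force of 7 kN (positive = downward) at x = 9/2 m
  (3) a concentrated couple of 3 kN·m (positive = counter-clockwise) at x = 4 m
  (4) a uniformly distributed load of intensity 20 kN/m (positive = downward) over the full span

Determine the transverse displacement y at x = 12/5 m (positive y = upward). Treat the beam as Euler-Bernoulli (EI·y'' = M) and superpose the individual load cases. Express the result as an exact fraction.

y(12/5) = -3515691/125000000 m

Load 1 — triangular load w₀=-7 kN/m (0→w₀ over full span):
  y_1 = -w₀x²(L-x)²(x+2L)/(120LEI) = -(-7)·(12/5)²·(6-(12/5))²·((12/5)+2·6)/(120·6·2000) = 10206/1953125 m
Load 2 — point force P=7 kN at a=9/2 m (b=L-a=3/2):
  y_2 = -Pb²x²(3aL-(3a+b)x)/(6L³EI)  [x≤a] = -7·(3/2)²·(12/5)²·(3·(9/2)·6-(3·(9/2)+(3/2))·(12/5))/(6·6³·2000) = -63/40000 m
Load 3 — applied couple M₀=3 kN·m at a=4 m (b=L-a=2):
  y_3 = (R_Ax³/6 - M_Ax²/2)/EI  [x≤a] with R_A=2/3, M_A=1 = ((2/3)·(12/5)³/6 - 1·(12/5)²/2)/2000 = -21/31250 m
Load 4 — uniform load w=20 kN/m over full span:
  y_4 = -wx²(L-x)²/(24EI) = -20·(12/5)²·(6-(12/5))²/(24·2000) = -486/15625 m
Superposition: y = Σ y_i = -3515691/125000000 m ≈ -0.028126 m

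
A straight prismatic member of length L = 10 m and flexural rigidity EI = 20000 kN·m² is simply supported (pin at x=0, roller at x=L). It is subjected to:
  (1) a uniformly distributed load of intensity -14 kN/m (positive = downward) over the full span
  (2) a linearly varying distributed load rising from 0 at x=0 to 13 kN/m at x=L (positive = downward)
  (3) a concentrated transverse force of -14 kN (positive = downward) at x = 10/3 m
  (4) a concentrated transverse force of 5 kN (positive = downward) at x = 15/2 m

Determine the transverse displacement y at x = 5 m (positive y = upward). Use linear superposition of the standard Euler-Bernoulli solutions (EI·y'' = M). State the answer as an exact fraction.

y(5) = 23917/414720 m

Load 1 — uniform load w=-14 kN/m over full span:
  y_1 = -wx(L³-2Lx²+x³)/(24EI) = -(-14)·5·(10³-2·10·5²+5³)/(24·20000) = 35/384 m
Load 2 — triangular load w₀=13 kN/m (0→w₀ over full span):
  y_2 = -w₀x(7L⁴-10L²x²+3x⁴)/(360LEI) = -13·5·(7·10⁴-10·10²·5²+3·5⁴)/(360·10·20000) = -65/1536 m
Load 3 — point force P=-14 kN at a=10/3 m (b=L-a=20/3):
  y_3 = -Pa(L-x)(2Lx-a²-x²)/(6LEI)  [x>a] = -(-14)·(10/3)·(10-5)·(2·10·5-(10/3)²-5²)/(6·10·20000) = 161/12960 m
Load 4 — point force P=5 kN at a=15/2 m (b=L-a=5/2):
  y_4 = -Pbx(L²-b²-x²)/(6LEI)  [x≤a] = -5·(5/2)·5·(10²-(5/2)²-5²)/(6·10·20000) = -11/3072 m
Superposition: y = Σ y_i = 23917/414720 m ≈ 0.057670 m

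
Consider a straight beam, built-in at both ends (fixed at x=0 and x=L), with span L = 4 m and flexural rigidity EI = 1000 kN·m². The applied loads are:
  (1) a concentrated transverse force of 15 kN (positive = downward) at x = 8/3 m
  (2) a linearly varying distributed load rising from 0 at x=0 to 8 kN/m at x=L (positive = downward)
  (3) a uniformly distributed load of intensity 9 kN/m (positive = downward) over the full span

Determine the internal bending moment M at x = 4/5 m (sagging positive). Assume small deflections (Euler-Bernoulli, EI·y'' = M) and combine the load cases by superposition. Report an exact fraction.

M(4/5) = -904/375 kN·m

Load 1 — point force P=15 kN at a=8/3 m (b=L-a=4/3):
  M_1 = Pb²(3a+b)x/L³ - Pab²/L²  [x≤a] = 15·(4/3)²·(3·(8/3)+(4/3))·(4/5)/4³ - 15·(8/3)·(4/3)²/4² = -4/3 kN·m
Load 2 — triangular load w₀=8 kN/m (0→w₀ over full span):
  M_2 = 3w₀Lx/20 - w₀L²/30 - w₀x³/(6L) = 3·8·4·(4/5)/20 - 8·4²/30 - 8·(4/5)³/(6·4) = -224/375 kN·m
Load 3 — uniform load w=9 kN/m over full span:
  M_3 = wLx/2 - wL²/12 - wx²/2 = 9·4·(4/5)/2 - 9·4²/12 - 9·(4/5)²/2 = -12/25 kN·m
Superposition: M = Σ M_i = -904/375 kN·m ≈ -2.410667 kN·m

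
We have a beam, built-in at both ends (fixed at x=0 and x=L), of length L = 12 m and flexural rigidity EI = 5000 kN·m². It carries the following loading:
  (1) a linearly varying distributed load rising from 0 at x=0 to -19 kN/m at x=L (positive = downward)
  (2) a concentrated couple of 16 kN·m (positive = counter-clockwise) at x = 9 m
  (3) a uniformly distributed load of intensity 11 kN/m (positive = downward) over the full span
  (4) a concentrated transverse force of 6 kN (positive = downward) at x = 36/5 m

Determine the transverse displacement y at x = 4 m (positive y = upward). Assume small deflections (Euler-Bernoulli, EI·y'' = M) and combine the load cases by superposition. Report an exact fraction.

Load 1 — triangular load w₀=-19 kN/m (0→w₀ over full span):
  y_1 = -w₀x²(L-x)²(x+2L)/(120LEI) = -(-19)·4²·(12-4)²·(4+2·12)/(120·12·5000) = 2128/28125 m
Load 2 — applied couple M₀=16 kN·m at a=9 m (b=L-a=3):
  y_2 = (R_Ax³/6 - M_Ax²/2)/EI  [x≤a] with R_A=3/2, M_A=5 = ((3/2)·4³/6 - 5·4²/2)/5000 = -3/625 m
Load 3 — uniform load w=11 kN/m over full span:
  y_3 = -wx²(L-x)²/(24EI) = -11·4²·(12-4)²/(24·5000) = -176/1875 m
Load 4 — point force P=6 kN at a=36/5 m (b=L-a=24/5):
  y_4 = -Pb²x²(3aL-(3a+b)x)/(6L³EI)  [x≤a] = -6·(24/5)²·4²·(3·(36/5)·12-(3·(36/5)+(24/5))·4)/(6·12³·5000) = -512/78125 m
Superposition: y = Σ y_i = -20783/703125 m ≈ -0.029558 m

y(4) = -20783/703125 m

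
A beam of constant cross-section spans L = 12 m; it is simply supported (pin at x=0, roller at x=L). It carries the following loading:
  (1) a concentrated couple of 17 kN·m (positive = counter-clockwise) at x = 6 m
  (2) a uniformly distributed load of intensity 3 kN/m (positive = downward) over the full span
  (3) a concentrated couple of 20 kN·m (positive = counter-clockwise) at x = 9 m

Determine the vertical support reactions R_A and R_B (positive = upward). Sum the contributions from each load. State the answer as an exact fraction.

Load 1 — applied couple M₀=17 kN·m at a=6 m (b=L-a=6):
  R_A = M₀/L = 17/12 kN
  R_B = -M₀/L = -17/12 kN
Load 2 — uniform load w=3 kN/m over full span:
  R_A = wL/2 = 3·12/2 = 18 kN
  R_B = wL/2 = 3·12/2 = 18 kN
Load 3 — applied couple M₀=20 kN·m at a=9 m (b=L-a=3):
  R_A = M₀/L = 20/12 = 5/3 kN
  R_B = -M₀/L = -20/12 = -5/3 kN
Superposition: R_A = 253/12 kN, R_B = 179/12 kN

R_A = 253/12 kN, R_B = 179/12 kN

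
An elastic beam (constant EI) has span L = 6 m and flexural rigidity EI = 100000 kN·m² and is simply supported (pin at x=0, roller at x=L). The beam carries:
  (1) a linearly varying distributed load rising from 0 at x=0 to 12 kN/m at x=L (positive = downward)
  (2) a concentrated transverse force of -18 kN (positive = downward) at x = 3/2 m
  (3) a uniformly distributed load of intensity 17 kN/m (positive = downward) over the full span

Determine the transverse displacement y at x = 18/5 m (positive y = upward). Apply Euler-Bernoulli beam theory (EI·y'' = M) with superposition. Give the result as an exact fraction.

y(18/5) = -20063781/6250000000 m

Load 1 — triangular load w₀=12 kN/m (0→w₀ over full span):
  y_1 = -w₀x(7L⁴-10L²x²+3x⁴)/(360LEI) = -12·(18/5)·(7·6⁴-10·6²·(18/5)²+3·(18/5)⁴)/(360·6·100000) = -47952/48828125 m
Load 2 — point force P=-18 kN at a=3/2 m (b=L-a=9/2):
  y_2 = -Pa(L-x)(2Lx-a²-x²)/(6LEI)  [x>a] = -(-18)·(3/2)·(6-(18/5))·(2·6·(18/5)-(3/2)²-(18/5)²)/(6·6·100000) = 25191/50000000 m
Load 3 — uniform load w=17 kN/m over full span:
  y_3 = -wx(L³-2Lx²+x³)/(24EI) = -17·(18/5)·(6³-2·6·(18/5)²+(18/5)³)/(24·100000) = -42687/15625000 m
Superposition: y = Σ y_i = -20063781/6250000000 m ≈ -0.003210 m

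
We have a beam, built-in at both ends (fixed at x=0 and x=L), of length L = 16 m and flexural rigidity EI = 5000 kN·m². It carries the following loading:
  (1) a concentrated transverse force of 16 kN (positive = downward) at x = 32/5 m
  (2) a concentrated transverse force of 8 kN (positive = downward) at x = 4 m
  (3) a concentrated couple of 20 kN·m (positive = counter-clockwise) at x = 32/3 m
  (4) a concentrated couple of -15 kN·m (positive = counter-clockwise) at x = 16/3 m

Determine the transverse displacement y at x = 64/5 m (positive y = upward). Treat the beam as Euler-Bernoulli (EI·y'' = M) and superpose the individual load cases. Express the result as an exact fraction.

y(64/5) = -2581168/87890625 m

Load 1 — point force P=16 kN at a=32/5 m (b=L-a=48/5):
  y_1 = -Pa²(L-x)²(3bL-(3b+a)(L-x))/(6L³EI)  [x>a] = -16·(32/5)²·(16-(64/5))²·(3·(48/5)·16-(3·(48/5)+(32/5))·(16-(64/5)))/(6·16³·5000) = -557056/29296875 m
Load 2 — point force P=8 kN at a=4 m (b=L-a=12):
  y_2 = -Pa²(L-x)²(3bL-(3b+a)(L-x))/(6L³EI)  [x>a] = -8·4²·(16-(64/5))²·(3·12·16-(3·12+4)·(16-(64/5)))/(6·16³·5000) = -224/46875 m
Load 3 — applied couple M₀=20 kN·m at a=32/3 m (b=L-a=16/3):
  y_3 = (R_Ax³/6 - M_Ax²/2 - M₀(x-a)²/2)/EI  [x>a] with R_A=5/3, M_A=20/3 = ((5/3)·(64/5)³/6 - (20/3)·(64/5)²/2 - 20·((64/5)-(32/3))²/2)/5000 = -256/140625 m
Load 4 — applied couple M₀=-15 kN·m at a=16/3 m (b=L-a=32/3):
  y_4 = (R_Ax³/6 - M_Ax²/2 - M₀(x-a)²/2)/EI  [x>a] with R_A=-5/4, M_A=0 = ((-5/4)·(64/5)³/6 - 0·(64/5)²/2 - (-15)·((64/5)-(16/3))²/2)/5000 = -176/46875 m
Superposition: y = Σ y_i = -2581168/87890625 m ≈ -0.029368 m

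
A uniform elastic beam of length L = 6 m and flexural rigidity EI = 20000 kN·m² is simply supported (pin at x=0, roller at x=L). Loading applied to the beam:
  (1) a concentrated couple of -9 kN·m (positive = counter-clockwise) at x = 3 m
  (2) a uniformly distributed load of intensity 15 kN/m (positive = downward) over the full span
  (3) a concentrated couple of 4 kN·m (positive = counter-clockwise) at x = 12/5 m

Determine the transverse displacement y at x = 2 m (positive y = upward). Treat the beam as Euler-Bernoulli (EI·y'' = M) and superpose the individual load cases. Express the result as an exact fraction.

y(2) = -97187/9000000 m

Load 1 — applied couple M₀=-9 kN·m at a=3 m (b=L-a=3):
  y_1 = (M₀x³/(6L)+C₁x)/EI  [x≤a] with C₁=M₀(3b²-L²)/(6L)=9/4 = ((-9)·2³/(6·6)+(9/4)·2)/20000 = 1/8000 m
Load 2 — uniform load w=15 kN/m over full span:
  y_2 = -wx(L³-2Lx²+x³)/(24EI) = -15·2·(6³-2·6·2²+2³)/(24·20000) = -11/1000 m
Load 3 — applied couple M₀=4 kN·m at a=12/5 m (b=L-a=18/5):
  y_3 = (M₀x³/(6L)+C₁x)/EI  [x≤a] with C₁=M₀(3b²-L²)/(6L)=8/25 = (4·2³/(6·6)+(8/25)·2)/20000 = 43/562500 m
Superposition: y = Σ y_i = -97187/9000000 m ≈ -0.010799 m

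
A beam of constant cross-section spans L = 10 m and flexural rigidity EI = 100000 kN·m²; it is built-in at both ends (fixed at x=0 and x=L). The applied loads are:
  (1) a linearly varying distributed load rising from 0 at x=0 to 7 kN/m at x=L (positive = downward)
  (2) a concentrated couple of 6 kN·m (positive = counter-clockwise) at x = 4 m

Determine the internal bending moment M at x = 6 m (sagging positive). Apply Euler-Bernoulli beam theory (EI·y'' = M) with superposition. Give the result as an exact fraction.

M(6) = 4849/375 kN·m

Load 1 — triangular load w₀=7 kN/m (0→w₀ over full span):
  M_1 = 3w₀Lx/20 - w₀L²/30 - w₀x³/(6L) = 3·7·10·6/20 - 7·10²/30 - 7·6³/(6·10) = 217/15 kN·m
Load 2 — applied couple M₀=6 kN·m at a=4 m (b=L-a=6):
  M_2 = R_Ax - M_A - M₀  [x>a] with R_A=108/125, M_A=18/25 = (108/125)·6 - (18/25) - 6 = -192/125 kN·m
Superposition: M = Σ M_i = 4849/375 kN·m ≈ 12.930667 kN·m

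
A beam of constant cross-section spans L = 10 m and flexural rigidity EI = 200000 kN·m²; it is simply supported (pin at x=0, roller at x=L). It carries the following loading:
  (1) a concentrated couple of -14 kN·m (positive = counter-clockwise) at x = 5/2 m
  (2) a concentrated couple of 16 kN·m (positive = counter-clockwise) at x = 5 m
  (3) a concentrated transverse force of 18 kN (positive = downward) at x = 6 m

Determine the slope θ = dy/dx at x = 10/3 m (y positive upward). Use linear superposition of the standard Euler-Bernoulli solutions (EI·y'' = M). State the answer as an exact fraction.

θ(10/3) = -25463/72000000 rad

Load 1 — applied couple M₀=-14 kN·m at a=5/2 m (b=L-a=15/2):
  θ_1 = (M₀x²/(2L)-M₀(x-a)+C₁)/EI  [x>a] with C₁=M₀(3b²-L²)/(6L)=-385/24 = ((-14)·(10/3)²/(2·10)-(-14)·((10/3)-(5/2))+(-385/24))/200000 = -7/115200 rad
Load 2 — applied couple M₀=16 kN·m at a=5 m (b=L-a=5):
  θ_2 = (M₀x²/(2L)+C₁)/EI  [x≤a] with C₁=M₀(3b²-L²)/(6L)=-20/3 = (16·(10/3)²/(2·10)+(-20/3))/200000 = 1/90000 rad
Load 3 — point force P=18 kN at a=6 m (b=L-a=4):
  θ_3 = -Pb(L²-b²-3x²)/(6LEI)  [x≤a] = -18·4·(10²-4²-3·(10/3)²)/(6·10·200000) = -19/62500 rad
Superposition: θ = Σ θ_i = -25463/72000000 rad ≈ -0.000354 rad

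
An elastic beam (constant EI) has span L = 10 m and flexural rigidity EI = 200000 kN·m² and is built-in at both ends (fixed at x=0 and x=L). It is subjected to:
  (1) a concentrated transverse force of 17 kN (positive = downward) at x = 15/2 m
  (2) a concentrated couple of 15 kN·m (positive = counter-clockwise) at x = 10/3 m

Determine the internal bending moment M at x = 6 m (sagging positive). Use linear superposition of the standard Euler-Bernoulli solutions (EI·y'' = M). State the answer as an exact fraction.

M(6) = 159/32 kN·m

Load 1 — point force P=17 kN at a=15/2 m (b=L-a=5/2):
  M_1 = Pb²(3a+b)x/L³ - Pab²/L²  [x≤a] = 17·(5/2)²·(3·(15/2)+(5/2))·6/10³ - 17·(15/2)·(5/2)²/10² = 255/32 kN·m
Load 2 — applied couple M₀=15 kN·m at a=10/3 m (b=L-a=20/3):
  M_2 = R_Ax - M_A - M₀  [x>a] with R_A=2, M_A=0 = 2·6 - 0 - 15 = -3 kN·m
Superposition: M = Σ M_i = 159/32 kN·m ≈ 4.968750 kN·m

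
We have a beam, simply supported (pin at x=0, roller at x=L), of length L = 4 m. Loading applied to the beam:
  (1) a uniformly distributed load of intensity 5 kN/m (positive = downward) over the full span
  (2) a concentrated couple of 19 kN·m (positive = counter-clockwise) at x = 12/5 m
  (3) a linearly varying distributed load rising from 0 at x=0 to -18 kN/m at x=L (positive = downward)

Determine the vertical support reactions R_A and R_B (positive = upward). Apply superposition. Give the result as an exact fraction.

Load 1 — uniform load w=5 kN/m over full span:
  R_A = wL/2 = 5·4/2 = 10 kN
  R_B = wL/2 = 5·4/2 = 10 kN
Load 2 — applied couple M₀=19 kN·m at a=12/5 m (b=L-a=8/5):
  R_A = M₀/L = 19/4 kN
  R_B = -M₀/L = -19/4 kN
Load 3 — triangular load w₀=-18 kN/m (0→w₀ over full span):
  R_A = w₀L/6 = (-18)·4/6 = -12 kN
  R_B = w₀L/3 = (-18)·4/3 = -24 kN
Superposition: R_A = 11/4 kN, R_B = -75/4 kN

R_A = 11/4 kN, R_B = -75/4 kN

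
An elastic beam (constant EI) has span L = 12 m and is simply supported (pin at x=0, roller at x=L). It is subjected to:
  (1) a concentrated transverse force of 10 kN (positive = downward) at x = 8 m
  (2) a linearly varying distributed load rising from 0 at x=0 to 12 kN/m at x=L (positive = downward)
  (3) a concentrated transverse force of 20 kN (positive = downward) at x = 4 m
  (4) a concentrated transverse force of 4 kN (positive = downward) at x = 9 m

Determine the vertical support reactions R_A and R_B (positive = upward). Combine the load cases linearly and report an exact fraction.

Load 1 — point force P=10 kN at a=8 m (b=L-a=4):
  R_A = Pb/L = 10·4/12 = 10/3 kN
  R_B = Pa/L = 10·8/12 = 20/3 kN
Load 2 — triangular load w₀=12 kN/m (0→w₀ over full span):
  R_A = w₀L/6 = 12·12/6 = 24 kN
  R_B = w₀L/3 = 12·12/3 = 48 kN
Load 3 — point force P=20 kN at a=4 m (b=L-a=8):
  R_A = Pb/L = 20·8/12 = 40/3 kN
  R_B = Pa/L = 20·4/12 = 20/3 kN
Load 4 — point force P=4 kN at a=9 m (b=L-a=3):
  R_A = Pb/L = 4·3/12 = 1 kN
  R_B = Pa/L = 4·9/12 = 3 kN
Superposition: R_A = 125/3 kN, R_B = 193/3 kN

R_A = 125/3 kN, R_B = 193/3 kN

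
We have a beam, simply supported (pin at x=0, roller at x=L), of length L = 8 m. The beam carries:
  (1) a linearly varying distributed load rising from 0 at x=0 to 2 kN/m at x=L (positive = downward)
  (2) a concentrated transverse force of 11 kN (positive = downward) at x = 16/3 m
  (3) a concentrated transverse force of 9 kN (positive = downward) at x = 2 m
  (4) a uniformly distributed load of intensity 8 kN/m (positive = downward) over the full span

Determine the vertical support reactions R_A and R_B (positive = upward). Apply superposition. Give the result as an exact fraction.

R_A = 541/12 kN, R_B = 563/12 kN

Load 1 — triangular load w₀=2 kN/m (0→w₀ over full span):
  R_A = w₀L/6 = 2·8/6 = 8/3 kN
  R_B = w₀L/3 = 2·8/3 = 16/3 kN
Load 2 — point force P=11 kN at a=16/3 m (b=L-a=8/3):
  R_A = Pb/L = 11·(8/3)/8 = 11/3 kN
  R_B = Pa/L = 11·(16/3)/8 = 22/3 kN
Load 3 — point force P=9 kN at a=2 m (b=L-a=6):
  R_A = Pb/L = 9·6/8 = 27/4 kN
  R_B = Pa/L = 9·2/8 = 9/4 kN
Load 4 — uniform load w=8 kN/m over full span:
  R_A = wL/2 = 8·8/2 = 32 kN
  R_B = wL/2 = 8·8/2 = 32 kN
Superposition: R_A = 541/12 kN, R_B = 563/12 kN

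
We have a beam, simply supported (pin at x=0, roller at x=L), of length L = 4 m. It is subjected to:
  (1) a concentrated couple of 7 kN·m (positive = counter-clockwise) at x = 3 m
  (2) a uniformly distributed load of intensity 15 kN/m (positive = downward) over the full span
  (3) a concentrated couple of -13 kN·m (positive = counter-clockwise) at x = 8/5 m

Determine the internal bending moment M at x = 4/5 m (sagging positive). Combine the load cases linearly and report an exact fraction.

Load 1 — applied couple M₀=7 kN·m at a=3 m (b=L-a=1):
  M_1 = M₀x/L  [x≤a] = 7·(4/5)/4 = 7/5 kN·m
Load 2 — uniform load w=15 kN/m over full span:
  M_2 = wx(L-x)/2 = 15·(4/5)·(4-(4/5))/2 = 96/5 kN·m
Load 3 — applied couple M₀=-13 kN·m at a=8/5 m (b=L-a=12/5):
  M_3 = M₀x/L  [x≤a] = (-13)·(4/5)/4 = -13/5 kN·m
Superposition: M = Σ M_i = 18 kN·m ≈ 18.000000 kN·m

M(4/5) = 18 kN·m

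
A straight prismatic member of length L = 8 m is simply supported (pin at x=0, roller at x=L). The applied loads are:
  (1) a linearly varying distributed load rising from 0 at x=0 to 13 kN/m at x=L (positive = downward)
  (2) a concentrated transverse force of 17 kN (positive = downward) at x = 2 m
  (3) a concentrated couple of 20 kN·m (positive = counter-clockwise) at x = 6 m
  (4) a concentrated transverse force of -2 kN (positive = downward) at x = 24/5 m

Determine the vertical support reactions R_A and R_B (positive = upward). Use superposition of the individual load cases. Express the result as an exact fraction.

Load 1 — triangular load w₀=13 kN/m (0→w₀ over full span):
  R_A = w₀L/6 = 13·8/6 = 52/3 kN
  R_B = w₀L/3 = 13·8/3 = 104/3 kN
Load 2 — point force P=17 kN at a=2 m (b=L-a=6):
  R_A = Pb/L = 17·6/8 = 51/4 kN
  R_B = Pa/L = 17·2/8 = 17/4 kN
Load 3 — applied couple M₀=20 kN·m at a=6 m (b=L-a=2):
  R_A = M₀/L = 20/8 = 5/2 kN
  R_B = -M₀/L = -20/8 = -5/2 kN
Load 4 — point force P=-2 kN at a=24/5 m (b=L-a=16/5):
  R_A = Pb/L = (-2)·(16/5)/8 = -4/5 kN
  R_B = Pa/L = (-2)·(24/5)/8 = -6/5 kN
Superposition: R_A = 1907/60 kN, R_B = 2113/60 kN

R_A = 1907/60 kN, R_B = 2113/60 kN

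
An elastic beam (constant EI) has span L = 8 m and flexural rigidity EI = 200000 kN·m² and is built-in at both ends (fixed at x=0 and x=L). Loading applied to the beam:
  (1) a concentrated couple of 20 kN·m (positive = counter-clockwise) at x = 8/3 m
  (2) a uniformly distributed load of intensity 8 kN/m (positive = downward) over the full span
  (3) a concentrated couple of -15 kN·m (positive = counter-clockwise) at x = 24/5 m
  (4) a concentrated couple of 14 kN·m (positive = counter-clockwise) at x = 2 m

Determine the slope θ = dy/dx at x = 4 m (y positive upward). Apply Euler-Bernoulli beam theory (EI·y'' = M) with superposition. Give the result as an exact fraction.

Load 1 — applied couple M₀=20 kN·m at a=8/3 m (b=L-a=16/3):
  θ_1 = (R_Ax²/2 - M_Ax - M₀(x-a))/EI  [x>a] with R_A=10/3, M_A=0 = ((10/3)·4²/2 - 0·4 - 20·(4-(8/3)))/200000 = 0 rad
Load 2 — uniform load w=8 kN/m over full span:
  θ_2 = -wx(L-x)(L-2x)/(12EI) = -8·4·(8-4)·(8-2·4)/(12·200000) = 0 rad
Load 3 — applied couple M₀=-15 kN·m at a=24/5 m (b=L-a=16/5):
  θ_3 = (R_Ax²/2 - M_Ax)/EI  [x≤a] with R_A=-27/10, M_A=-24/5 = ((-27/10)·4²/2 - (-24/5)·4)/200000 = -3/250000 rad
Load 4 — applied couple M₀=14 kN·m at a=2 m (b=L-a=6):
  θ_4 = (R_Ax²/2 - M_Ax - M₀(x-a))/EI  [x>a] with R_A=63/32, M_A=-21/8 = ((63/32)·4²/2 - (-21/8)·4 - 14·(4-2))/200000 = -7/800000 rad
Superposition: θ = Σ θ_i = -83/4000000 rad ≈ -0.000021 rad

θ(4) = -83/4000000 rad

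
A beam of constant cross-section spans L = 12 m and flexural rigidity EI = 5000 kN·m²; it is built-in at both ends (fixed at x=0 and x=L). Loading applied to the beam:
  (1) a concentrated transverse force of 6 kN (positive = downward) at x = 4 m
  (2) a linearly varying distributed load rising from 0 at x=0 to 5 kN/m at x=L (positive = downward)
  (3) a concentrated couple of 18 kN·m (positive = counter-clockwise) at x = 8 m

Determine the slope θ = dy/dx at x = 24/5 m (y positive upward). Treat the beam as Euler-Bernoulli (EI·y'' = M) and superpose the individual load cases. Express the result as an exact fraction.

θ(24/5) = -444/78125 rad

Load 1 — point force P=6 kN at a=4 m (b=L-a=8):
  θ_1 = Pa²(L-x)(2bL-(3b+a)(L-x))/(2L³EI)  [x>a] = 6·4²·(12-(24/5))·(2·8·12-(3·8+4)·(12-(24/5)))/(2·12³·5000) = -6/15625 rad
Load 2 — triangular load w₀=5 kN/m (0→w₀ over full span):
  θ_2 = -w₀(2x(L-x)(L-2x)(x+2L)+x²(L-x)²)/(120LEI) = -5·(2·(24/5)·(12-(24/5))·(12-2·(24/5))·((24/5)+2·12)+(24/5)²·(12-(24/5))²)/(120·12·5000) = -324/78125 rad
Load 3 — applied couple M₀=18 kN·m at a=8 m (b=L-a=4):
  θ_3 = (R_Ax²/2 - M_Ax)/EI  [x≤a] with R_A=2, M_A=6 = (2·(24/5)²/2 - 6·(24/5))/5000 = -18/15625 rad
Superposition: θ = Σ θ_i = -444/78125 rad ≈ -0.005683 rad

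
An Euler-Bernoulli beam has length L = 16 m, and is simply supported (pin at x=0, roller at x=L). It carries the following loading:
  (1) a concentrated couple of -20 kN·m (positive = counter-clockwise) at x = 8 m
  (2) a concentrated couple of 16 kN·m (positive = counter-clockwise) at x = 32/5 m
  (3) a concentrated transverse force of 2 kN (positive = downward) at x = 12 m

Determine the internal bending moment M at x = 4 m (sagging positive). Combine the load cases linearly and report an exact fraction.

M(4) = 1 kN·m

Load 1 — applied couple M₀=-20 kN·m at a=8 m (b=L-a=8):
  M_1 = M₀x/L  [x≤a] = (-20)·4/16 = -5 kN·m
Load 2 — applied couple M₀=16 kN·m at a=32/5 m (b=L-a=48/5):
  M_2 = M₀x/L  [x≤a] = 16·4/16 = 4 kN·m
Load 3 — point force P=2 kN at a=12 m (b=L-a=4):
  M_3 = Pbx/L  [x≤a] = 2·4·4/16 = 2 kN·m
Superposition: M = Σ M_i = 1 kN·m ≈ 1.000000 kN·m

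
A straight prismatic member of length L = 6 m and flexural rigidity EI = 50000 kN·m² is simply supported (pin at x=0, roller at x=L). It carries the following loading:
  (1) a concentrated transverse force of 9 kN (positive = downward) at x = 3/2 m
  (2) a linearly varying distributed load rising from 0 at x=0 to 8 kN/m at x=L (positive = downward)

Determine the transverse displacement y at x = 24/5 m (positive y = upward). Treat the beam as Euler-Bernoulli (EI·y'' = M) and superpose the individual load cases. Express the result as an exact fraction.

Load 1 — point force P=9 kN at a=3/2 m (b=L-a=9/2):
  y_1 = -Pa(L-x)(2Lx-a²-x²)/(6LEI)  [x>a] = -9·(3/2)·(6-(24/5))·(2·6·(24/5)-(3/2)²-(24/5)²)/(6·6·50000) = -29079/100000000 m
Load 2 — triangular load w₀=8 kN/m (0→w₀ over full span):
  y_2 = -w₀x(7L⁴-10L²x²+3x⁴)/(360LEI) = -8·(24/5)·(7·6⁴-10·6²·(24/5)²+3·(24/5)⁴)/(360·6·50000) = -41148/48828125 m
Superposition: y = Σ y_i = -14168763/12500000000 m ≈ -0.001134 m

y(24/5) = -14168763/12500000000 m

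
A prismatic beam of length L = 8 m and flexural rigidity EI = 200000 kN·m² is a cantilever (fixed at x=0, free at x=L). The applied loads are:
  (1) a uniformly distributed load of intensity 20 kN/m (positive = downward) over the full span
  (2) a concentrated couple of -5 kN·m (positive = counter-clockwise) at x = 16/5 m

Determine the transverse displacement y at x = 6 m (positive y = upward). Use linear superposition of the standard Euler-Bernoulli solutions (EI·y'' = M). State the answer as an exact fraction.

Load 1 — uniform load w=20 kN/m over full span:
  y_1 = -wx²(x²-4Lx+6L²)/(24EI) = -20·6²·(6²-4·8·6+6·8²)/(24·200000) = -171/5000 m
Load 2 — applied couple M₀=-5 kN·m at a=16/5 m (b=L-a=24/5):
  y_2 = M₀a(2x-a)/(2EI)  [x>a] = (-5)·(16/5)·(2·6-(16/5))/(2·200000) = -11/31250 m
Superposition: y = Σ y_i = -4319/125000 m ≈ -0.034552 m

y(6) = -4319/125000 m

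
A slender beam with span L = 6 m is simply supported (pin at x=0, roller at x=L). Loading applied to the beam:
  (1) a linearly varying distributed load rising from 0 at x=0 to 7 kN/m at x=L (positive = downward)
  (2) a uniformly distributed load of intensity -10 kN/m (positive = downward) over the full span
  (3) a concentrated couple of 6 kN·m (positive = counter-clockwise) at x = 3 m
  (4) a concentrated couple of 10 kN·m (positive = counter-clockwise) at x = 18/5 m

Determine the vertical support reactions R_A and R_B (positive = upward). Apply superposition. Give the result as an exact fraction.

R_A = -61/3 kN, R_B = -56/3 kN

Load 1 — triangular load w₀=7 kN/m (0→w₀ over full span):
  R_A = w₀L/6 = 7·6/6 = 7 kN
  R_B = w₀L/3 = 7·6/3 = 14 kN
Load 2 — uniform load w=-10 kN/m over full span:
  R_A = wL/2 = (-10)·6/2 = -30 kN
  R_B = wL/2 = (-10)·6/2 = -30 kN
Load 3 — applied couple M₀=6 kN·m at a=3 m (b=L-a=3):
  R_A = M₀/L = 6/6 = 1 kN
  R_B = -M₀/L = -6/6 = -1 kN
Load 4 — applied couple M₀=10 kN·m at a=18/5 m (b=L-a=12/5):
  R_A = M₀/L = 10/6 = 5/3 kN
  R_B = -M₀/L = -10/6 = -5/3 kN
Superposition: R_A = -61/3 kN, R_B = -56/3 kN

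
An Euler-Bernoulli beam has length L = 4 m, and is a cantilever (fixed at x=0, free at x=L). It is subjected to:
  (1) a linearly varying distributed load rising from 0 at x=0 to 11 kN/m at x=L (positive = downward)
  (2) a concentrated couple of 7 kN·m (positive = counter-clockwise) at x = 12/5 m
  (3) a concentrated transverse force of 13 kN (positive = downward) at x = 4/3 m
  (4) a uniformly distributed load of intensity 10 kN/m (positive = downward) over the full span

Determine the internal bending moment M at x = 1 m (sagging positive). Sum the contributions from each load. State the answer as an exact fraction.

Load 1 — triangular load w₀=11 kN/m (0→w₀ over full span):
  M_1 = w₀Lx/2 - w₀L²/3 - w₀x³/(6L) = 11·4·1/2 - 11·4²/3 - 11·1³/(6·4) = -297/8 kN·m
Load 2 — applied couple M₀=7 kN·m at a=12/5 m (b=L-a=8/5):
  M_2 = M₀  [x≤a] = 7 = 7 kN·m
Load 3 — point force P=13 kN at a=4/3 m (b=L-a=8/3):
  M_3 = -P(a-x)  [x≤a] = -13·((4/3)-1) = -13/3 kN·m
Load 4 — uniform load w=10 kN/m over full span:
  M_4 = -w(L-x)²/2 = -10·(4-1)²/2 = -45 kN·m
Superposition: M = Σ M_i = -1907/24 kN·m ≈ -79.458333 kN·m

M(1) = -1907/24 kN·m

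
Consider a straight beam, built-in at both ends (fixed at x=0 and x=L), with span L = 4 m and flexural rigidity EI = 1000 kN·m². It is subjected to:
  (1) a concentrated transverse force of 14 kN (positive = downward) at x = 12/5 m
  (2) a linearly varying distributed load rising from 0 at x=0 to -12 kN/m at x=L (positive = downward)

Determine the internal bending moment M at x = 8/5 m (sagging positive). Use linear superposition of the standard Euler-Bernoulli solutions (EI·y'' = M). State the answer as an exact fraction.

M(8/5) = -352/625 kN·m

Load 1 — point force P=14 kN at a=12/5 m (b=L-a=8/5):
  M_1 = Pb²(3a+b)x/L³ - Pab²/L²  [x≤a] = 14·(8/5)²·(3·(12/5)+(8/5))·(8/5)/4³ - 14·(12/5)·(8/5)²/4² = 1568/625 kN·m
Load 2 — triangular load w₀=-12 kN/m (0→w₀ over full span):
  M_2 = 3w₀Lx/20 - w₀L²/30 - w₀x³/(6L) = 3·(-12)·4·(8/5)/20 - (-12)·4²/30 - (-12)·(8/5)³/(6·4) = -384/125 kN·m
Superposition: M = Σ M_i = -352/625 kN·m ≈ -0.563200 kN·m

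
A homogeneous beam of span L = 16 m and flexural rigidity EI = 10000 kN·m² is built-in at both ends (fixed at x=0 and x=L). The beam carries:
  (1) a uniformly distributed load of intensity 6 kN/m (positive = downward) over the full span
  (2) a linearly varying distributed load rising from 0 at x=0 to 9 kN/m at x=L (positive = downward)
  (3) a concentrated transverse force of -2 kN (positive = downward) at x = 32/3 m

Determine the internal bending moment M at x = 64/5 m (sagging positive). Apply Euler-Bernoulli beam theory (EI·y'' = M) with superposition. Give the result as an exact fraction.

Load 1 — uniform load w=6 kN/m over full span:
  M_1 = wLx/2 - wL²/12 - wx²/2 = 6·16·(64/5)/2 - 6·16²/12 - 6·(64/5)²/2 = -128/25 kN·m
Load 2 — triangular load w₀=9 kN/m (0→w₀ over full span):
  M_2 = 3w₀Lx/20 - w₀L²/30 - w₀x³/(6L) = 3·9·16·(64/5)/20 - 9·16²/30 - 9·(64/5)³/(6·16) = 384/125 kN·m
Load 3 — point force P=-2 kN at a=32/3 m (b=L-a=16/3):
  M_3 = Pa²(a+3b)(L-x)/L³ - Pa²b/L²  [x>a] = (-2)·(32/3)²·((32/3)+3·(16/3))·(16-(64/5))/16³ - (-2)·(32/3)²·(16/3)/16² = 0 kN·m
Superposition: M = Σ M_i = -256/125 kN·m ≈ -2.048000 kN·m

M(64/5) = -256/125 kN·m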